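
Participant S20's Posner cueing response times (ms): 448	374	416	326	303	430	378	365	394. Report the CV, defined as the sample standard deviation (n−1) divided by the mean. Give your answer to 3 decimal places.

0.123

n = 9, Σ = 3434, M = 381.5556
Σ(x−M)² = 17704.222; s = √(17704.222/8) = 47.0428
CV = 47.0428 / 381.5556 = 0.12329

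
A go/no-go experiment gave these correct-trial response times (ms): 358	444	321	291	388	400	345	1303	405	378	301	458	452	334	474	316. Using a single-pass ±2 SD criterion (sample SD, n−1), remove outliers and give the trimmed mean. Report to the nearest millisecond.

378 ms

n = 16, ΣRT = 6968, M = 435.500
Σ(x−M)² = 853502.00; s = √(853502.00/15) = 238.537
Cutoffs: 435.500 ± 2·238.537 → [-41.6, 912.6]
Outside: 1303 → excluded.
Retained (n=15): Σ = 5665, mean = 5665/15 = 377.667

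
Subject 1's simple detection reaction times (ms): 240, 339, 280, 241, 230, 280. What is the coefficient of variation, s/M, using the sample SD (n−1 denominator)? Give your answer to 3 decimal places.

n = 6, Σ = 1610, M = 268.3333
Σ(x−M)² = 8285.333; s = √(8285.333/5) = 40.7071
CV = 40.7071 / 268.3333 = 0.15170

0.152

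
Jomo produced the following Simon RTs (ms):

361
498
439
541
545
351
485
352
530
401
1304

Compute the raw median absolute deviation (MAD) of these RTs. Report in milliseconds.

60 ms

Sorted: 351, 352, 361, 401, 439, 485, 498, 530, 541, 545, 1304 → median = 485
|x − 485|: 124, 13, 46, 56, 60, 134, 0, 133, 45, 84, 819
Sorted deviations: 0, 13, 45, 46, 56, 60, 84, 124, 133, 134, 819 → MAD = 60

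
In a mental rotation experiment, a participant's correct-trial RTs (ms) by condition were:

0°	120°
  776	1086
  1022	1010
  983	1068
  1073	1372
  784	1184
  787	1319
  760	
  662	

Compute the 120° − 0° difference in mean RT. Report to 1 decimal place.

M(0°) = 6847/8 = 855.875
M(120°) = 7039/6 = 1173.167
Difference = 1173.167 − 855.875 = 317.292 ms

317.3 ms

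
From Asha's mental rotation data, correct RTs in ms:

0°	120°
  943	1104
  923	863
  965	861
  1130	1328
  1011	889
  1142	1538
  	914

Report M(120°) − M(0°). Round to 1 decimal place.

52.0 ms

M(0°) = 6114/6 = 1019.000
M(120°) = 7497/7 = 1071.000
Difference = 1071.000 − 1019.000 = 52.000 ms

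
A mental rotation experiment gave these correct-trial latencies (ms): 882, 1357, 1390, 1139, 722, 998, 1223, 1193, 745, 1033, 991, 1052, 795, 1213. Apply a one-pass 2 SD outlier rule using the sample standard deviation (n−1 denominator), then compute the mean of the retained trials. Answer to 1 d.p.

1052.4 ms

n = 14, ΣRT = 14733, M = 1052.357
Σ(x−M)² = 594975.21; s = √(594975.21/13) = 213.933
Cutoffs: 1052.357 ± 2·213.933 → [624.5, 1480.2]
No RTs fall outside the cutoffs; all 14 retained. Mean = 14733/14 = 1052.357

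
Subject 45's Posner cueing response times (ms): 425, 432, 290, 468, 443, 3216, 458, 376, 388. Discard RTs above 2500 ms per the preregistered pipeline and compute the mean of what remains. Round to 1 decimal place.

Excluded: 3216
Retained (n=8): Σ = 3280
Mean = 3280/8 = 410.0000

410.0 ms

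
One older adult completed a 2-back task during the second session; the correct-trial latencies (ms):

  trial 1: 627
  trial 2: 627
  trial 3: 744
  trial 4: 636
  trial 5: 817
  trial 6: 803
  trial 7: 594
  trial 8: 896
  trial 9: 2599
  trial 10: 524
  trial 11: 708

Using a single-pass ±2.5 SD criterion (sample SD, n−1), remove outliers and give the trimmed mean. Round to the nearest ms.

698 ms

n = 11, ΣRT = 9575, M = 870.455
Σ(x−M)² = 3408278.73; s = √(3408278.73/10) = 583.805
Cutoffs: 870.455 ± 2.5·583.805 → [-589.1, 2330.0]
Outside: 2599 → excluded.
Retained (n=10): Σ = 6976, mean = 6976/10 = 697.600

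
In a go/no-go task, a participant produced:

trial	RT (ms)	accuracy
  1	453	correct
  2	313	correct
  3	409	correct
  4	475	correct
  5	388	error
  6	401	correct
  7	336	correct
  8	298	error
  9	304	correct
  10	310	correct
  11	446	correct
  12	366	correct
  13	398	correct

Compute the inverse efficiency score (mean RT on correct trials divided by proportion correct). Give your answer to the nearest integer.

452 ms

Correct trials (n=11): 453, 313, 409, 475, 401, 336, 304, 310, 446, 366, 398
Mean correct RT = 4211/11 = 382.8182 ms
Proportion correct = 11/13
IES = 382.8182 / (11/13) = 452.421 ms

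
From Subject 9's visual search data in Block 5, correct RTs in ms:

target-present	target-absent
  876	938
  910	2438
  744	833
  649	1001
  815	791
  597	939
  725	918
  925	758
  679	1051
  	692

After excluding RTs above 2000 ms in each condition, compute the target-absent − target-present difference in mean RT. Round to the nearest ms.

111 ms

target-absent: exclude 2438
M(target-present) = 6920/9 = 768.889
M(target-absent) = 7921/9 = 880.111
Difference = 880.111 − 768.889 = 111.222 ms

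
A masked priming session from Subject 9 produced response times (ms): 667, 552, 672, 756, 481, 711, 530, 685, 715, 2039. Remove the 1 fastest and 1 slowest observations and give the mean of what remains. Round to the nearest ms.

661 ms

Sorted: 481, 530, 552, 667, 672, 685, 711, 715, 756, 2039
Drop lowest 1 (481) and highest 1 (2039)
Remaining (n=8): Σ = 5288, mean = 5288/8 = 661.000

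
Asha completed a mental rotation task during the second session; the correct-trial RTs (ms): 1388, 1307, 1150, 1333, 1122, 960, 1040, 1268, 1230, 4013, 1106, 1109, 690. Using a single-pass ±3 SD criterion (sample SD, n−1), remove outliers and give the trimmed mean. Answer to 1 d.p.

n = 13, ΣRT = 17716, M = 1362.769
Σ(x−M)² = 8007556.31; s = √(8007556.31/12) = 816.882
Cutoffs: 1362.769 ± 3·816.882 → [-1087.9, 3813.4]
Outside: 4013 → excluded.
Retained (n=12): Σ = 13703, mean = 13703/12 = 1141.917

1141.9 ms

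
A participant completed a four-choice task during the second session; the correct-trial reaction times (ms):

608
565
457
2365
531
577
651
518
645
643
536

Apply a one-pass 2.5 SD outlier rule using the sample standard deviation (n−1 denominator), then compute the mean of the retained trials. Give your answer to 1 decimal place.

n = 11, ΣRT = 8096, M = 736.000
Σ(x−M)² = 2956092.00; s = √(2956092.00/10) = 543.700
Cutoffs: 736.000 ± 2.5·543.700 → [-623.2, 2095.2]
Outside: 2365 → excluded.
Retained (n=10): Σ = 5731, mean = 5731/10 = 573.100

573.1 ms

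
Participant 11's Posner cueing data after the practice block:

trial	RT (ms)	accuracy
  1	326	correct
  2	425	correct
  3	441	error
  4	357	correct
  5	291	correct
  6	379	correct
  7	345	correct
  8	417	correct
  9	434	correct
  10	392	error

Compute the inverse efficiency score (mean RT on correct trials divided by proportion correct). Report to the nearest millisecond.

Correct trials (n=8): 326, 425, 357, 291, 379, 345, 417, 434
Mean correct RT = 2974/8 = 371.7500 ms
Proportion correct = 8/10
IES = 371.7500 / (8/10) = 464.688 ms

465 ms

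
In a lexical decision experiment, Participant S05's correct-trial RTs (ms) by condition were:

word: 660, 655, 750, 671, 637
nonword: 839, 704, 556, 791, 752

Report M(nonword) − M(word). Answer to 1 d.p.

M(word) = 3373/5 = 674.600
M(nonword) = 3642/5 = 728.400
Difference = 728.400 − 674.600 = 53.800 ms

53.8 ms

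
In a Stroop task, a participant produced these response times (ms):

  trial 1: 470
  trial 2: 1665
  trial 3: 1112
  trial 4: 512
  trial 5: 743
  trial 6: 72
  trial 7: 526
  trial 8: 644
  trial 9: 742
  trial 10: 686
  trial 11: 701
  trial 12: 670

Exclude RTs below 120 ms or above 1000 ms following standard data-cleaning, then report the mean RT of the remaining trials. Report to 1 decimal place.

Excluded: 72, 1112, 1665
Retained (n=9): Σ = 5694
Mean = 5694/9 = 632.6667

632.7 ms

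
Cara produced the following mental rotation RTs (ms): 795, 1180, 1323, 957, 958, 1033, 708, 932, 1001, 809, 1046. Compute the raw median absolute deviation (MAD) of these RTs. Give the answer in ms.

88 ms

Sorted: 708, 795, 809, 932, 957, 958, 1001, 1033, 1046, 1180, 1323 → median = 958
|x − 958|: 163, 222, 365, 1, 0, 75, 250, 26, 43, 149, 88
Sorted deviations: 0, 1, 26, 43, 75, 88, 149, 163, 222, 250, 365 → MAD = 88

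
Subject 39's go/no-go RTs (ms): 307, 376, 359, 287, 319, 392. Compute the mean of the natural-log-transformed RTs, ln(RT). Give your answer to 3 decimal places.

ln(RT): 5.7268, 5.9296, 5.8833, 5.6595, 5.7652, 5.9713
Σ ln(RT) = 34.9357
Mean = 34.9357/6 = 5.82262

5.823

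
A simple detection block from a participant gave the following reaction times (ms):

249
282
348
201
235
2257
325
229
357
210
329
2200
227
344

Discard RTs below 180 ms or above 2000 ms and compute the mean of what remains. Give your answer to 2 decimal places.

Excluded: 2200, 2257
Retained (n=12): Σ = 3336
Mean = 3336/12 = 278.0000

278.00 ms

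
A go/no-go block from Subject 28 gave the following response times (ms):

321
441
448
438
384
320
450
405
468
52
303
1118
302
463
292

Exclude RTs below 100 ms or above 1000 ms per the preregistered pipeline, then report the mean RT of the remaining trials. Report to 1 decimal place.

387.3 ms

Excluded: 52, 1118
Retained (n=13): Σ = 5035
Mean = 5035/13 = 387.3077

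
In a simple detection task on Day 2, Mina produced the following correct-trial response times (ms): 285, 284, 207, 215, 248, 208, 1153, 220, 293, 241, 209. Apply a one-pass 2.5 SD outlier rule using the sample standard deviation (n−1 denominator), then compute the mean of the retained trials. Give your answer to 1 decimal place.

n = 11, ΣRT = 3563, M = 323.909
Σ(x−M)² = 767054.91; s = √(767054.91/10) = 276.958
Cutoffs: 323.909 ± 2.5·276.958 → [-368.5, 1016.3]
Outside: 1153 → excluded.
Retained (n=10): Σ = 2410, mean = 2410/10 = 241.000

241.0 ms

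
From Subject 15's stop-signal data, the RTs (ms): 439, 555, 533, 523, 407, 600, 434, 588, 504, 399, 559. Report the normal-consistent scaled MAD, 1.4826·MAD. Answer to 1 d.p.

Sorted: 399, 407, 434, 439, 504, 523, 533, 555, 559, 588, 600 → median = 523
|x − 523| sorted: 0, 10, 19, 32, 36, 65, 77, 84, 89, 116, 124 → MAD = 65
Robust SD ≈ 1.4826 × 65 = 96.369

96.4 ms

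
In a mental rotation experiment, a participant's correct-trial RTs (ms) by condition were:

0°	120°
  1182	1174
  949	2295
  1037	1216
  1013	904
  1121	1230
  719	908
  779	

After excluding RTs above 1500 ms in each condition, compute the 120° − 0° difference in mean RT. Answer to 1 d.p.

120°: exclude 2295
M(0°) = 6800/7 = 971.429
M(120°) = 5432/5 = 1086.400
Difference = 1086.400 − 971.429 = 114.971 ms

115.0 ms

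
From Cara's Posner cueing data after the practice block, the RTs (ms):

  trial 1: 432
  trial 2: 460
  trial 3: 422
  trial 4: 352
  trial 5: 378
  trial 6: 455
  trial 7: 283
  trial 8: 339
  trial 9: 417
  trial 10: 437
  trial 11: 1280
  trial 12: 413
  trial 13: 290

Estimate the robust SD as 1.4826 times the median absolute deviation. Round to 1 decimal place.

Sorted: 283, 290, 339, 352, 378, 413, 417, 422, 432, 437, 455, 460, 1280 → median = 417
|x − 417| sorted: 0, 4, 5, 15, 20, 38, 39, 43, 65, 78, 127, 134, 863 → MAD = 39
Robust SD ≈ 1.4826 × 39 = 57.821

57.8 ms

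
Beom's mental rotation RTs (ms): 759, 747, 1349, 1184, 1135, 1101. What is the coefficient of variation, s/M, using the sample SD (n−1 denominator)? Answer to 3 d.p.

n = 6, Σ = 6275, M = 1045.8333
Σ(x−M)² = 293568.833; s = √(293568.833/5) = 242.3092
CV = 242.3092 / 1045.8333 = 0.23169

0.232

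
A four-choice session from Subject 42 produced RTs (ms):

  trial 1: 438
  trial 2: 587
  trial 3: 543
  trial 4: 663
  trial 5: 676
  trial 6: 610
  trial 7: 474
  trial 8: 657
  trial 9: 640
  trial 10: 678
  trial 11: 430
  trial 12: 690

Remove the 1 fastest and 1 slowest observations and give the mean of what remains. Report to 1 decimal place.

Sorted: 430, 438, 474, 543, 587, 610, 640, 657, 663, 676, 678, 690
Drop lowest 1 (430) and highest 1 (690)
Remaining (n=10): Σ = 5966, mean = 5966/10 = 596.600

596.6 ms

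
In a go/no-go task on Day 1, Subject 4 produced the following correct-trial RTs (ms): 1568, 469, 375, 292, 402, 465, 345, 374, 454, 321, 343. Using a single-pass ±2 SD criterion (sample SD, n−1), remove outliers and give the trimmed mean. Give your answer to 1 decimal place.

384.0 ms

n = 11, ΣRT = 5408, M = 491.636
Σ(x−M)² = 1309240.55; s = √(1309240.55/10) = 361.834
Cutoffs: 491.636 ± 2·361.834 → [-232.0, 1215.3]
Outside: 1568 → excluded.
Retained (n=10): Σ = 3840, mean = 3840/10 = 384.000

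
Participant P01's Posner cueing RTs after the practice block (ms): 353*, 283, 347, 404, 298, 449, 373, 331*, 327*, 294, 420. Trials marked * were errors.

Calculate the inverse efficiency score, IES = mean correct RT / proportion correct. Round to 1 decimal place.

Correct trials (n=8): 283, 347, 404, 298, 449, 373, 294, 420
Mean correct RT = 2868/8 = 358.5000 ms
Proportion correct = 8/11
IES = 358.5000 / (8/11) = 492.938 ms

492.9 ms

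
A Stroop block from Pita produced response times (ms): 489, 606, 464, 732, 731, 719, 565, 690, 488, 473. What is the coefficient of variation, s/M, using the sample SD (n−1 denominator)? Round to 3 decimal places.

n = 10, Σ = 5957, M = 595.7000
Σ(x−M)² = 117412.100; s = √(117412.100/9) = 114.2182
CV = 114.2182 / 595.7000 = 0.19174

0.192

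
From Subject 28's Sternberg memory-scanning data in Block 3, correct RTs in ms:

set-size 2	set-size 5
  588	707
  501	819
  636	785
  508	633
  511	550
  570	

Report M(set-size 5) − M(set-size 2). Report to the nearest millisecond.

M(set-size 2) = 3314/6 = 552.333
M(set-size 5) = 3494/5 = 698.800
Difference = 698.800 − 552.333 = 146.467 ms

146 ms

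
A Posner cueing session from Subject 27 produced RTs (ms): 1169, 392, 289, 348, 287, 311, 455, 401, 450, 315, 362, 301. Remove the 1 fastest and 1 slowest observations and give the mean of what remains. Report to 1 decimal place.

Sorted: 287, 289, 301, 311, 315, 348, 362, 392, 401, 450, 455, 1169
Drop lowest 1 (287) and highest 1 (1169)
Remaining (n=10): Σ = 3624, mean = 3624/10 = 362.400

362.4 ms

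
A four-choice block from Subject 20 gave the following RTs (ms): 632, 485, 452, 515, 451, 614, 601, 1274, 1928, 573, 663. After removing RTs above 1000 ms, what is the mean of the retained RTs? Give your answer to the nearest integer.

Excluded: 1274, 1928
Retained (n=9): Σ = 4986
Mean = 4986/9 = 554.0000

554 ms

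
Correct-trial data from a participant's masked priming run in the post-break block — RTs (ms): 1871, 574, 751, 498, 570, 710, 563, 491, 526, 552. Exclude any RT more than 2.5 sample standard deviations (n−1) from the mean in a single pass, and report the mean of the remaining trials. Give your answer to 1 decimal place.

581.7 ms

n = 10, ΣRT = 7106, M = 710.600
Σ(x−M)² = 1561028.40; s = √(1561028.40/9) = 416.470
Cutoffs: 710.600 ± 2.5·416.470 → [-330.6, 1751.8]
Outside: 1871 → excluded.
Retained (n=9): Σ = 5235, mean = 5235/9 = 581.667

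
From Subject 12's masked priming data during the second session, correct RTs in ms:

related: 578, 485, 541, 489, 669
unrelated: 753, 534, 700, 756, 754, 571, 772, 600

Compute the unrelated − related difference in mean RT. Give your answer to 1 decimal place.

127.6 ms

M(related) = 2762/5 = 552.400
M(unrelated) = 5440/8 = 680.000
Difference = 680.000 − 552.400 = 127.600 ms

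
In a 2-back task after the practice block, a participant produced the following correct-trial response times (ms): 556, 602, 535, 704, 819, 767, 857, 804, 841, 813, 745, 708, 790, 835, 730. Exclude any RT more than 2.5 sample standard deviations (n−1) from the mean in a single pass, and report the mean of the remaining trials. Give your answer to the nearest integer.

n = 15, ΣRT = 11106, M = 740.400
Σ(x−M)² = 149177.60; s = √(149177.60/14) = 103.226
Cutoffs: 740.400 ± 2.5·103.226 → [482.3, 998.5]
No RTs fall outside the cutoffs; all 15 retained. Mean = 11106/15 = 740.400

740 ms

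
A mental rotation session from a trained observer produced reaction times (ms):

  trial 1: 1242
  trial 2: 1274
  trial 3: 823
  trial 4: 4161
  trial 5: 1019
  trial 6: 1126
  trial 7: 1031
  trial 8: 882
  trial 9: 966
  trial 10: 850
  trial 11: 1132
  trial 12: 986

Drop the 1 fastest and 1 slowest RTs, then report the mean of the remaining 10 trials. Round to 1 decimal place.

1050.8 ms

Sorted: 823, 850, 882, 966, 986, 1019, 1031, 1126, 1132, 1242, 1274, 4161
Drop lowest 1 (823) and highest 1 (4161)
Remaining (n=10): Σ = 10508, mean = 10508/10 = 1050.800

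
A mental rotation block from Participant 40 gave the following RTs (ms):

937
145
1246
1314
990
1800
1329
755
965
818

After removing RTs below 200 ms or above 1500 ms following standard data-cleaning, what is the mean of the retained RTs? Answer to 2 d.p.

Excluded: 145, 1800
Retained (n=8): Σ = 8354
Mean = 8354/8 = 1044.2500

1044.25 ms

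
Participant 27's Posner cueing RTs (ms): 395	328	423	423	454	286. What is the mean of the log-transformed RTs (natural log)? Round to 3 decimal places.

5.940

ln(RT): 5.9789, 5.7930, 6.0474, 6.0474, 6.1181, 5.6560
Σ ln(RT) = 35.6407
Mean = 35.6407/6 = 5.94012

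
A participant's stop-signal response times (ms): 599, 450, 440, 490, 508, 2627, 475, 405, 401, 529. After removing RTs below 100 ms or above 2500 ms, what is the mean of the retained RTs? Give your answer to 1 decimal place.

Excluded: 2627
Retained (n=9): Σ = 4297
Mean = 4297/9 = 477.4444

477.4 ms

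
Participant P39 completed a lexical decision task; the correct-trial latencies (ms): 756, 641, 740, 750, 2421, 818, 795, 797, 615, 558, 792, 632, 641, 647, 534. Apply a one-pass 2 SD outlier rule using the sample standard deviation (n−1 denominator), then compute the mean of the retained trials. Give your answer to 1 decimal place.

n = 15, ΣRT = 12137, M = 809.133
Σ(x−M)² = 2900587.73; s = √(2900587.73/14) = 455.176
Cutoffs: 809.133 ± 2·455.176 → [-101.2, 1719.5]
Outside: 2421 → excluded.
Retained (n=14): Σ = 9716, mean = 9716/14 = 694.000

694.0 ms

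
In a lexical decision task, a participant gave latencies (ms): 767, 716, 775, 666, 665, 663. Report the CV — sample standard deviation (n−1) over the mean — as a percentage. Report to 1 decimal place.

7.4%

n = 6, Σ = 4252, M = 708.6667
Σ(x−M)² = 13669.333; s = √(13669.333/5) = 52.2864
CV = 52.2864 / 708.6667 = 0.07378 = 7.378%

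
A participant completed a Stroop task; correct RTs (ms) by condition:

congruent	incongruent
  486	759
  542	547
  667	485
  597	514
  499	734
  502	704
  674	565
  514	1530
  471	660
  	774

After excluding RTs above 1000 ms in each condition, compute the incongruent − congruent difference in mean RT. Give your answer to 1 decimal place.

incongruent: exclude 1530
M(congruent) = 4952/9 = 550.222
M(incongruent) = 5742/9 = 638.000
Difference = 638.000 − 550.222 = 87.778 ms

87.8 ms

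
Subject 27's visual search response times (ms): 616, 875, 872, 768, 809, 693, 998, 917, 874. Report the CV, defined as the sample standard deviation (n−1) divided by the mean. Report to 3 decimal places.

n = 9, Σ = 7422, M = 824.6667
Σ(x−M)² = 110112.000; s = √(110112.000/8) = 117.3201
CV = 117.3201 / 824.6667 = 0.14226

0.142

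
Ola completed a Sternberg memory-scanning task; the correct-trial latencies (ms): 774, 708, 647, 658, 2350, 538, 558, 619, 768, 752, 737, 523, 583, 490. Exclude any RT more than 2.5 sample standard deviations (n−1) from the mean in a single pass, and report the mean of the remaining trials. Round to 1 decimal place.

642.7 ms

n = 14, ΣRT = 10705, M = 764.643
Σ(x−M)² = 2824895.21; s = √(2824895.21/13) = 466.154
Cutoffs: 764.643 ± 2.5·466.154 → [-400.7, 1930.0]
Outside: 2350 → excluded.
Retained (n=13): Σ = 8355, mean = 8355/13 = 642.692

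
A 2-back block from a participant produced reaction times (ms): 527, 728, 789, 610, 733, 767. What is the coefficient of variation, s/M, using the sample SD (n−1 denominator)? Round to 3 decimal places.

n = 6, Σ = 4154, M = 692.3333
Σ(x−M)² = 51959.333; s = √(51959.333/5) = 101.9405
CV = 101.9405 / 692.3333 = 0.14724

0.147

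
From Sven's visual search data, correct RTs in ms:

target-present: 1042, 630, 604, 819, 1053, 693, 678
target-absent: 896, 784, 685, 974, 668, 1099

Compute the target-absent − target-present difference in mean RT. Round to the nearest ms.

M(target-present) = 5519/7 = 788.429
M(target-absent) = 5106/6 = 851.000
Difference = 851.000 − 788.429 = 62.571 ms

63 ms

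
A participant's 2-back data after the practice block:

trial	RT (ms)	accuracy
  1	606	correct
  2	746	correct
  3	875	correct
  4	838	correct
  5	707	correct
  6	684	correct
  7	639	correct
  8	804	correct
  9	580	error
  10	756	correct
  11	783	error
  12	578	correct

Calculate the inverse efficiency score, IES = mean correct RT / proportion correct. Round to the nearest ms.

868 ms

Correct trials (n=10): 606, 746, 875, 838, 707, 684, 639, 804, 756, 578
Mean correct RT = 7233/10 = 723.3000 ms
Proportion correct = 10/12
IES = 723.3000 / (10/12) = 867.960 ms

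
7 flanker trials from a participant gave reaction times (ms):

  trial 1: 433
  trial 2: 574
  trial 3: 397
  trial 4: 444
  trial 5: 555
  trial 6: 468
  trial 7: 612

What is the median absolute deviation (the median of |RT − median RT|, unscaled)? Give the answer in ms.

71 ms

Sorted: 397, 433, 444, 468, 555, 574, 612 → median = 468
|x − 468|: 35, 106, 71, 24, 87, 0, 144
Sorted deviations: 0, 24, 35, 71, 87, 106, 144 → MAD = 71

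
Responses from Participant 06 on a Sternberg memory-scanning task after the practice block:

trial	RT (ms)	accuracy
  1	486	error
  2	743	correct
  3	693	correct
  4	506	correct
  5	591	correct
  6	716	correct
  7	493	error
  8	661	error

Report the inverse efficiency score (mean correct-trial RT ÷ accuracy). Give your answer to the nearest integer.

Correct trials (n=5): 743, 693, 506, 591, 716
Mean correct RT = 3249/5 = 649.8000 ms
Proportion correct = 5/8
IES = 649.8000 / (5/8) = 1039.680 ms

1040 ms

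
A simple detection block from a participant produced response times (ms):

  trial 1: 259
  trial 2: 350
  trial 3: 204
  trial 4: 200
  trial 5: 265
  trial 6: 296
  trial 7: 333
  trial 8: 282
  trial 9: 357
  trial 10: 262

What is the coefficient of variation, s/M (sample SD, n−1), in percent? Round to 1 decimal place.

n = 10, Σ = 2808, M = 280.8000
Σ(x−M)² = 27057.600; s = √(27057.600/9) = 54.8306
CV = 54.8306 / 280.8000 = 0.19527 = 19.527%

19.5%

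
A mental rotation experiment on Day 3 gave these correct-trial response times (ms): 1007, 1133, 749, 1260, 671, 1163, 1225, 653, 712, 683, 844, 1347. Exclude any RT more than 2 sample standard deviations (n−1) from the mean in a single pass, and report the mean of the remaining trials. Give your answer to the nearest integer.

954 ms

n = 12, ΣRT = 11447, M = 953.917
Σ(x−M)² = 756876.92; s = √(756876.92/11) = 262.311
Cutoffs: 953.917 ± 2·262.311 → [429.3, 1478.5]
No RTs fall outside the cutoffs; all 12 retained. Mean = 11447/12 = 953.917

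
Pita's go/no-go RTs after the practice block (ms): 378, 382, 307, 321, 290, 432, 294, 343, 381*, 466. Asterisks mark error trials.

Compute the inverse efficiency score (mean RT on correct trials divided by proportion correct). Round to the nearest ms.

Correct trials (n=9): 378, 382, 307, 321, 290, 432, 294, 343, 466
Mean correct RT = 3213/9 = 357.0000 ms
Proportion correct = 9/10
IES = 357.0000 / (9/10) = 396.667 ms

397 ms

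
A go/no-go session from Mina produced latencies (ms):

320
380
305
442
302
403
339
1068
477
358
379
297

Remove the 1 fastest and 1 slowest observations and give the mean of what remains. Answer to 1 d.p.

Sorted: 297, 302, 305, 320, 339, 358, 379, 380, 403, 442, 477, 1068
Drop lowest 1 (297) and highest 1 (1068)
Remaining (n=10): Σ = 3705, mean = 3705/10 = 370.500

370.5 ms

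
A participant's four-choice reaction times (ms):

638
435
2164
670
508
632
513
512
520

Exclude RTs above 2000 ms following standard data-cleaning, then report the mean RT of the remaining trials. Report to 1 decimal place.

Excluded: 2164
Retained (n=8): Σ = 4428
Mean = 4428/8 = 553.5000

553.5 ms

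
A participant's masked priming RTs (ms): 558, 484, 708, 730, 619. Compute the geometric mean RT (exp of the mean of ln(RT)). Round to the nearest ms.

613 ms

ln(RT): 6.3244, 6.1821, 6.5624, 6.5930, 6.4281
Mean ln(RT) = 32.0900/5 = 6.41801
Geometric mean = exp(6.41801) = 612.78 ms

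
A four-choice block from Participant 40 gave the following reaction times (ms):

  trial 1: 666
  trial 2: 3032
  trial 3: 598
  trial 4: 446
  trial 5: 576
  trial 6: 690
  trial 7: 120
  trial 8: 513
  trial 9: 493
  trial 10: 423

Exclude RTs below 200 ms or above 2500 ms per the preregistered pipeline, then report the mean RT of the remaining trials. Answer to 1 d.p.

Excluded: 120, 3032
Retained (n=8): Σ = 4405
Mean = 4405/8 = 550.6250

550.6 ms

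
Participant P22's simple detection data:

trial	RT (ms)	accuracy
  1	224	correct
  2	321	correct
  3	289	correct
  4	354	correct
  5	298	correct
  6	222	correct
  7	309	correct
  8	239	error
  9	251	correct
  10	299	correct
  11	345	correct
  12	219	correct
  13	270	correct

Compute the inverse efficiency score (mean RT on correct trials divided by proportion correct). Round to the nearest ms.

307 ms

Correct trials (n=12): 224, 321, 289, 354, 298, 222, 309, 251, 299, 345, 219, 270
Mean correct RT = 3401/12 = 283.4167 ms
Proportion correct = 12/13
IES = 283.4167 / (12/13) = 307.035 ms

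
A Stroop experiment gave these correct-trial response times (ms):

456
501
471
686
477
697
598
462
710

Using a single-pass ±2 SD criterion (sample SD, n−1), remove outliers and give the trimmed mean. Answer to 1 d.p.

562.0 ms

n = 9, ΣRT = 5058, M = 562.000
Σ(x−M)² = 97264.00; s = √(97264.00/8) = 110.263
Cutoffs: 562.000 ± 2·110.263 → [341.5, 782.5]
No RTs fall outside the cutoffs; all 9 retained. Mean = 5058/9 = 562.000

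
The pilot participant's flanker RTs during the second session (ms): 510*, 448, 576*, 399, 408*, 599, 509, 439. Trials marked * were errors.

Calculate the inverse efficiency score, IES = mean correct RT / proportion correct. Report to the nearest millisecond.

Correct trials (n=5): 448, 399, 599, 509, 439
Mean correct RT = 2394/5 = 478.8000 ms
Proportion correct = 5/8
IES = 478.8000 / (5/8) = 766.080 ms

766 ms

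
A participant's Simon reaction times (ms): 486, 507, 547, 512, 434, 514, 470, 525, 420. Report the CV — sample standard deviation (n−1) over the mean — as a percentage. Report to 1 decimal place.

n = 9, Σ = 4415, M = 490.5556
Σ(x−M)² = 14272.222; s = √(14272.222/8) = 42.2378
CV = 42.2378 / 490.5556 = 0.08610 = 8.610%

8.6%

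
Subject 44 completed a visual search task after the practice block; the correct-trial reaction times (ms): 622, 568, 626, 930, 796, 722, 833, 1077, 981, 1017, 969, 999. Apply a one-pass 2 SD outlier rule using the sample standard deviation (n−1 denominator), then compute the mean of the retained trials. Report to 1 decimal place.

n = 12, ΣRT = 10140, M = 845.000
Σ(x−M)² = 340314.00; s = √(340314.00/11) = 175.891
Cutoffs: 845.000 ± 2·175.891 → [493.2, 1196.8]
No RTs fall outside the cutoffs; all 12 retained. Mean = 10140/12 = 845.000

845.0 ms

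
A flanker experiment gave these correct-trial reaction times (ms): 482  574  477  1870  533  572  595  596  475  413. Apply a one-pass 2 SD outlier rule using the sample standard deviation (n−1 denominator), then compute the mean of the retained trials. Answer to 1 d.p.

n = 10, ΣRT = 6587, M = 658.700
Σ(x−M)² = 1664080.10; s = √(1664080.10/9) = 429.997
Cutoffs: 658.700 ± 2·429.997 → [-201.3, 1518.7]
Outside: 1870 → excluded.
Retained (n=9): Σ = 4717, mean = 4717/9 = 524.111

524.1 ms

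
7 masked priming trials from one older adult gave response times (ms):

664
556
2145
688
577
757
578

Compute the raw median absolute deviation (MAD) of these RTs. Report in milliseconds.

87 ms

Sorted: 556, 577, 578, 664, 688, 757, 2145 → median = 664
|x − 664|: 0, 108, 1481, 24, 87, 93, 86
Sorted deviations: 0, 24, 86, 87, 93, 108, 1481 → MAD = 87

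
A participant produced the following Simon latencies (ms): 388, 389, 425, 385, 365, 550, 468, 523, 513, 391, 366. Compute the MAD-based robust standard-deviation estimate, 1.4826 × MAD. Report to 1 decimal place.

38.5 ms

Sorted: 365, 366, 385, 388, 389, 391, 425, 468, 513, 523, 550 → median = 391
|x − 391| sorted: 0, 2, 3, 6, 25, 26, 34, 77, 122, 132, 159 → MAD = 26
Robust SD ≈ 1.4826 × 26 = 38.548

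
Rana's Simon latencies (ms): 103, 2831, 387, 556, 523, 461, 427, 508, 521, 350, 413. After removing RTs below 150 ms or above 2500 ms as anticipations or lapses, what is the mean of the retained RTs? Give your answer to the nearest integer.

Excluded: 103, 2831
Retained (n=9): Σ = 4146
Mean = 4146/9 = 460.6667

461 ms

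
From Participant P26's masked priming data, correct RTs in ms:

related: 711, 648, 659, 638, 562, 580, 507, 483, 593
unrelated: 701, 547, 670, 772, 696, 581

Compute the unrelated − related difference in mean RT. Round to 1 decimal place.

63.3 ms

M(related) = 5381/9 = 597.889
M(unrelated) = 3967/6 = 661.167
Difference = 661.167 − 597.889 = 63.278 ms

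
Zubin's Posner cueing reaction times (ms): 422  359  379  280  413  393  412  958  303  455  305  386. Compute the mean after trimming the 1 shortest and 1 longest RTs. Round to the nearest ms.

Sorted: 280, 303, 305, 359, 379, 386, 393, 412, 413, 422, 455, 958
Drop lowest 1 (280) and highest 1 (958)
Remaining (n=10): Σ = 3827, mean = 3827/10 = 382.700

383 ms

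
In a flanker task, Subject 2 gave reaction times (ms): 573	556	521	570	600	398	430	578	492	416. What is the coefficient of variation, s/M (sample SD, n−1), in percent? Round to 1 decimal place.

14.6%

n = 10, Σ = 5134, M = 513.4000
Σ(x−M)² = 50518.400; s = √(50518.400/9) = 74.9210
CV = 74.9210 / 513.4000 = 0.14593 = 14.593%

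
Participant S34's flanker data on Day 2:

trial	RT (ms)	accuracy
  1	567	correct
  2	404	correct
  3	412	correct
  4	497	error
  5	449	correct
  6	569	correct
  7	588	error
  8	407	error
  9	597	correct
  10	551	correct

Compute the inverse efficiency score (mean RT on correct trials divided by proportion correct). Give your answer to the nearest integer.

Correct trials (n=7): 567, 404, 412, 449, 569, 597, 551
Mean correct RT = 3549/7 = 507.0000 ms
Proportion correct = 7/10
IES = 507.0000 / (7/10) = 724.286 ms

724 ms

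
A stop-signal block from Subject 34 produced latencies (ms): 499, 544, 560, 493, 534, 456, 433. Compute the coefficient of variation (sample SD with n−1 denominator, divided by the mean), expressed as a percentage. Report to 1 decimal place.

n = 7, Σ = 3519, M = 502.7143
Σ(x−M)² = 13115.429; s = √(13115.429/6) = 46.7537
CV = 46.7537 / 502.7143 = 0.09300 = 9.300%

9.3%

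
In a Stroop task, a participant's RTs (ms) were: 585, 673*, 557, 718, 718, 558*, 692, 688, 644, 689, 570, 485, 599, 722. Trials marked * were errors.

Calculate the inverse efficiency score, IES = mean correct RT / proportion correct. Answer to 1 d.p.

745.4 ms

Correct trials (n=12): 585, 557, 718, 718, 692, 688, 644, 689, 570, 485, 599, 722
Mean correct RT = 7667/12 = 638.9167 ms
Proportion correct = 12/14
IES = 638.9167 / (12/14) = 745.403 ms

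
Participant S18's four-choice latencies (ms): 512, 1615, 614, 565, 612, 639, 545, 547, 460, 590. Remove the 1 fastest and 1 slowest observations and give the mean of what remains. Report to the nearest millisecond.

Sorted: 460, 512, 545, 547, 565, 590, 612, 614, 639, 1615
Drop lowest 1 (460) and highest 1 (1615)
Remaining (n=8): Σ = 4624, mean = 4624/8 = 578.000

578 ms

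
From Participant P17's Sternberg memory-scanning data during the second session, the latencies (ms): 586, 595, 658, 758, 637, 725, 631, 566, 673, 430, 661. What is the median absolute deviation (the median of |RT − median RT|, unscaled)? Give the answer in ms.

42 ms

Sorted: 430, 566, 586, 595, 631, 637, 658, 661, 673, 725, 758 → median = 637
|x − 637|: 51, 42, 21, 121, 0, 88, 6, 71, 36, 207, 24
Sorted deviations: 0, 6, 21, 24, 36, 42, 51, 71, 88, 121, 207 → MAD = 42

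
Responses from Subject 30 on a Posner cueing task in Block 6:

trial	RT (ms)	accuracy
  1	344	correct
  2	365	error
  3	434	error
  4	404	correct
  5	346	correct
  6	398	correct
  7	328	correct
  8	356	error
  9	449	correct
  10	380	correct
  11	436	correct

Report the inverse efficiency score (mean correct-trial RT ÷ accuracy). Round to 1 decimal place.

530.2 ms

Correct trials (n=8): 344, 404, 346, 398, 328, 449, 380, 436
Mean correct RT = 3085/8 = 385.6250 ms
Proportion correct = 8/11
IES = 385.6250 / (8/11) = 530.234 ms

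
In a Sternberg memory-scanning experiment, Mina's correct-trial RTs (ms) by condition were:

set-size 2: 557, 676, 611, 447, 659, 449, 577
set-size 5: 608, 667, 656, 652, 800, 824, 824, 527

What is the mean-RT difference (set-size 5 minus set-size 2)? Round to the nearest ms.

127 ms

M(set-size 2) = 3976/7 = 568.000
M(set-size 5) = 5558/8 = 694.750
Difference = 694.750 − 568.000 = 126.750 ms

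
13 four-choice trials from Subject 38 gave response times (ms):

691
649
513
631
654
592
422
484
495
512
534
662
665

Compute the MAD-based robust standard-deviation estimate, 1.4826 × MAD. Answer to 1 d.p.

108.2 ms

Sorted: 422, 484, 495, 512, 513, 534, 592, 631, 649, 654, 662, 665, 691 → median = 592
|x − 592| sorted: 0, 39, 57, 58, 62, 70, 73, 79, 80, 97, 99, 108, 170 → MAD = 73
Robust SD ≈ 1.4826 × 73 = 108.230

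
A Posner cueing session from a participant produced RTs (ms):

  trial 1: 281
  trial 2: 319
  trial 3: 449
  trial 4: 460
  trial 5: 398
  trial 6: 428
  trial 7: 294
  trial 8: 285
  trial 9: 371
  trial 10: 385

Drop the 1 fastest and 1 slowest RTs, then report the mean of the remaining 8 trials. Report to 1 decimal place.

Sorted: 281, 285, 294, 319, 371, 385, 398, 428, 449, 460
Drop lowest 1 (281) and highest 1 (460)
Remaining (n=8): Σ = 2929, mean = 2929/8 = 366.125

366.1 ms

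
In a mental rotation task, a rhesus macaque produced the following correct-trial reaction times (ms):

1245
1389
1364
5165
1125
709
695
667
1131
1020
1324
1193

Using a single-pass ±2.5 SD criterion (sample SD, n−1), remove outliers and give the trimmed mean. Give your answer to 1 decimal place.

n = 12, ΣRT = 17027, M = 1418.917
Σ(x−M)² = 16049178.92; s = √(16049178.92/11) = 1207.897
Cutoffs: 1418.917 ± 2.5·1207.897 → [-1600.8, 4438.7]
Outside: 5165 → excluded.
Retained (n=11): Σ = 11862, mean = 11862/11 = 1078.364

1078.4 ms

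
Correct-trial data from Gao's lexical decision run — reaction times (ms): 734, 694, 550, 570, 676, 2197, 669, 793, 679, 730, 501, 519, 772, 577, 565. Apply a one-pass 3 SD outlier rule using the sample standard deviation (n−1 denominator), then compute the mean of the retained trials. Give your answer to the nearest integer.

645 ms

n = 15, ΣRT = 11226, M = 748.400
Σ(x−M)² = 2368889.60; s = √(2368889.60/14) = 411.347
Cutoffs: 748.400 ± 3·411.347 → [-485.6, 1982.4]
Outside: 2197 → excluded.
Retained (n=14): Σ = 9029, mean = 9029/14 = 644.929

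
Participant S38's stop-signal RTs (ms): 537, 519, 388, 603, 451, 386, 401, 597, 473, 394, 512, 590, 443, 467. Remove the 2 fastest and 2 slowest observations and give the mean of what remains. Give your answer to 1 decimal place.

478.7 ms

Sorted: 386, 388, 394, 401, 443, 451, 467, 473, 512, 519, 537, 590, 597, 603
Drop lowest 2 (386, 388) and highest 2 (597, 603)
Remaining (n=10): Σ = 4787, mean = 4787/10 = 478.700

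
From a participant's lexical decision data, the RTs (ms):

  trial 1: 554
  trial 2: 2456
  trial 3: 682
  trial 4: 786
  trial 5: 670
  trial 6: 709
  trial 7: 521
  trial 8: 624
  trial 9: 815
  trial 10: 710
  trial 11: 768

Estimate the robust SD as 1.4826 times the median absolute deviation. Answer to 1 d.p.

114.2 ms

Sorted: 521, 554, 624, 670, 682, 709, 710, 768, 786, 815, 2456 → median = 709
|x − 709| sorted: 0, 1, 27, 39, 59, 77, 85, 106, 155, 188, 1747 → MAD = 77
Robust SD ≈ 1.4826 × 77 = 114.160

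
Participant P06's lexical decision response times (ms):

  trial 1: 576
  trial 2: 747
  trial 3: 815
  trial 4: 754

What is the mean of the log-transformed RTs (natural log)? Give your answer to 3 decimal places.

6.575

ln(RT): 6.3561, 6.6161, 6.7032, 6.6254
Σ ln(RT) = 26.3008
Mean = 26.3008/4 = 6.57519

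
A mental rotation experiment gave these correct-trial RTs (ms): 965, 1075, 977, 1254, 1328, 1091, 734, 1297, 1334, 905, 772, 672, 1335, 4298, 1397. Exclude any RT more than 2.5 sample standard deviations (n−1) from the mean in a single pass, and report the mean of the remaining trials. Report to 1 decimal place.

1081.1 ms

n = 15, ΣRT = 19434, M = 1295.600
Σ(x−M)² = 10462821.60; s = √(10462821.60/14) = 864.491
Cutoffs: 1295.600 ± 2.5·864.491 → [-865.6, 3456.8]
Outside: 4298 → excluded.
Retained (n=14): Σ = 15136, mean = 15136/14 = 1081.143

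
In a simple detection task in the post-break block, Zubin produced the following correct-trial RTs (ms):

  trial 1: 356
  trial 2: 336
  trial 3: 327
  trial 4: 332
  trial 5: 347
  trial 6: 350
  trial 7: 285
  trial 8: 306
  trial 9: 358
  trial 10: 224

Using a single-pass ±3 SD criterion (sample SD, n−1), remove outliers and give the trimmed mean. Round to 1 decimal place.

322.1 ms

n = 10, ΣRT = 3221, M = 322.100
Σ(x−M)² = 15410.90; s = √(15410.90/9) = 41.380
Cutoffs: 322.100 ± 3·41.380 → [198.0, 446.2]
No RTs fall outside the cutoffs; all 10 retained. Mean = 3221/10 = 322.100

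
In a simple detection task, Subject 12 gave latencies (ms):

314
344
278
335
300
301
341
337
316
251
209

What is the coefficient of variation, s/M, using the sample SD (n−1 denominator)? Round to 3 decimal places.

0.139

n = 11, Σ = 3326, M = 302.3636
Σ(x−M)² = 17768.545; s = √(17768.545/10) = 42.1528
CV = 42.1528 / 302.3636 = 0.13941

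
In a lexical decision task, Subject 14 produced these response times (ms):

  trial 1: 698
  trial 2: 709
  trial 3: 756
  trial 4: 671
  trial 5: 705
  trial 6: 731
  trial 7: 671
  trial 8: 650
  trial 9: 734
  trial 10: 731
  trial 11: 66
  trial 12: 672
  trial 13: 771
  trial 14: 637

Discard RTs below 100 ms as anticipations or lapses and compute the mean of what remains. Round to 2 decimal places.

Excluded: 66
Retained (n=13): Σ = 9136
Mean = 9136/13 = 702.7692

702.77 ms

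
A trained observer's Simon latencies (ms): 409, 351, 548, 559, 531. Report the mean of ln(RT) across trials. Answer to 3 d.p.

6.156

ln(RT): 6.0137, 5.8608, 6.3063, 6.3261, 6.2748
Σ ln(RT) = 30.7817
Mean = 30.7817/5 = 6.15634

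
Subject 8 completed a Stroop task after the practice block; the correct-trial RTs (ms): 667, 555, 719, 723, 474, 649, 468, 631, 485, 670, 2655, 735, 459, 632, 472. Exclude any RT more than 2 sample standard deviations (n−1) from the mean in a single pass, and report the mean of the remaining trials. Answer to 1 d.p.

595.6 ms

n = 15, ΣRT = 10994, M = 732.933
Σ(x−M)² = 4104060.93; s = √(4104060.93/14) = 541.431
Cutoffs: 732.933 ± 2·541.431 → [-349.9, 1815.8]
Outside: 2655 → excluded.
Retained (n=14): Σ = 8339, mean = 8339/14 = 595.643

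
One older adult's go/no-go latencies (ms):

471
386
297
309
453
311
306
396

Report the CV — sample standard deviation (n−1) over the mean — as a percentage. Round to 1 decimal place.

n = 8, Σ = 2929, M = 366.1250
Σ(x−M)² = 34528.875; s = √(34528.875/7) = 70.2332
CV = 70.2332 / 366.1250 = 0.19183 = 19.183%

19.2%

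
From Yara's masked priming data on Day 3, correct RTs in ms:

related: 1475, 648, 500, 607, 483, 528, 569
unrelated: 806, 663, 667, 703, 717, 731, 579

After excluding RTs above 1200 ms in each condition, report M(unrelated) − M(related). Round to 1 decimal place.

related: exclude 1475
M(related) = 3335/6 = 555.833
M(unrelated) = 4866/7 = 695.143
Difference = 695.143 − 555.833 = 139.310 ms

139.3 ms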